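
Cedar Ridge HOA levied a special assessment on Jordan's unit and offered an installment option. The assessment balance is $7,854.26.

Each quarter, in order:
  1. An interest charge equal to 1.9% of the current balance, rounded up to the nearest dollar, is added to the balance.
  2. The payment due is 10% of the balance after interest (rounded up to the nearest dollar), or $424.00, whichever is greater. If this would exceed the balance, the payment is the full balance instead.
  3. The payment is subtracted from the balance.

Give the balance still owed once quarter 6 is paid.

Quarter 1: $7,854.26 +$150.00 interest = $8,004.26; pay $801.00 → $7,203.26
Quarter 2: $7,203.26 +$137.00 interest = $7,340.26; pay $735.00 → $6,605.26
Quarter 3: $6,605.26 +$126.00 interest = $6,731.26; pay $674.00 → $6,057.26
Quarter 4: $6,057.26 +$116.00 interest = $6,173.26; pay $618.00 → $5,555.26
Quarter 5: $5,555.26 +$106.00 interest = $5,661.26; pay $567.00 → $5,094.26
Quarter 6: $5,094.26 +$97.00 interest = $5,191.26; pay $520.00 → $4,671.26

$4,671.26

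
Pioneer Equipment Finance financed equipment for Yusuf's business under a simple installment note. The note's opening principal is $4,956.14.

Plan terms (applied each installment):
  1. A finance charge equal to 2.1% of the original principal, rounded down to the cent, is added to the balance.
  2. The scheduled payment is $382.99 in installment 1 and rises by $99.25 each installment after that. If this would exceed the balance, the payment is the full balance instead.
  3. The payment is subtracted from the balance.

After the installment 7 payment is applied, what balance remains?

$919.45

Installment 1: $4,956.14 +$104.07 interest = $5,060.21; pay $382.99 → $4,677.22
Installment 2: $4,677.22 +$104.07 interest = $4,781.29; pay $482.24 → $4,299.05
Installment 3: $4,299.05 +$104.07 interest = $4,403.12; pay $581.49 → $3,821.63
Installment 4: $3,821.63 +$104.07 interest = $3,925.70; pay $680.74 → $3,244.96
Installment 5: $3,244.96 +$104.07 interest = $3,349.03; pay $779.99 → $2,569.04
Installment 6: $2,569.04 +$104.07 interest = $2,673.11; pay $879.24 → $1,793.87
Installment 7: $1,793.87 +$104.07 interest = $1,897.94; pay $978.49 → $919.45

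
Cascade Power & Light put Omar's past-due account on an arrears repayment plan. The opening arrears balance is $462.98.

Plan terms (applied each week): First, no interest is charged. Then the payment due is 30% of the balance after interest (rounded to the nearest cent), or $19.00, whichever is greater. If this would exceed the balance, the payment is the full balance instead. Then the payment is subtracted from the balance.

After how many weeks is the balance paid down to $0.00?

9

# | Opening | Payment | End bal
1 | $462.98 | $138.89 | $324.09
2 | $324.09 | $97.23 | $226.86
3 | $226.86 | $68.06 | $158.80
4 | $158.80 | $47.64 | $111.16
5 | $111.16 | $33.35 | $77.81
6 | $77.81 | $23.34 | $54.47
7 | $54.47 | $19.00 | $35.47
8 | $35.47 | $19.00 | $16.47
9 | $16.47 | $16.47 | $0.00
Balance reaches $0.00 in week 9.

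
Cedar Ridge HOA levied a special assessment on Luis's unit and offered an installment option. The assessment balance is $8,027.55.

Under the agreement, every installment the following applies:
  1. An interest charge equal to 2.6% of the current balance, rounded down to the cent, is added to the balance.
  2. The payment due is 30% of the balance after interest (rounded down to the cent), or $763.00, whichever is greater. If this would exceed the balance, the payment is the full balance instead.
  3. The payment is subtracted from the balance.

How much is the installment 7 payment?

$720.75

Installment 1: $8,027.55 +$208.71 interest = $8,236.26; pay $2,470.87 → $5,765.39
Installment 2: $5,765.39 +$149.90 interest = $5,915.29; pay $1,774.58 → $4,140.71
Installment 3: $4,140.71 +$107.65 interest = $4,248.36; pay $1,274.50 → $2,973.86
Installment 4: $2,973.86 +$77.32 interest = $3,051.18; pay $915.35 → $2,135.83
Installment 5: $2,135.83 +$55.53 interest = $2,191.36; pay $763.00 → $1,428.36
Installment 6: $1,428.36 +$37.13 interest = $1,465.49; pay $763.00 → $702.49
Installment 7: $702.49 +$18.26 interest = $720.75; pay $720.75 → $0.00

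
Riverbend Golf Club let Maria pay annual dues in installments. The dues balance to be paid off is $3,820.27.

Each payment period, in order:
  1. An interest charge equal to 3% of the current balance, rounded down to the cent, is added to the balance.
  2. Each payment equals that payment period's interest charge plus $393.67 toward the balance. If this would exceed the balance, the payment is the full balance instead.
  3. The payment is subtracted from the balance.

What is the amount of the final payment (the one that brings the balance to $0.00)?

# | Opening | Interest | Payment | End bal
1 | $3,820.27 | $114.60 | $508.27 | $3,426.60
2 | $3,426.60 | $102.79 | $496.46 | $3,032.93
3 | $3,032.93 | $90.98 | $484.65 | $2,639.26
4 | $2,639.26 | $79.17 | $472.84 | $2,245.59
5 | $2,245.59 | $67.36 | $461.03 | $1,851.92
6 | $1,851.92 | $55.55 | $449.22 | $1,458.25
7 | $1,458.25 | $43.74 | $437.41 | $1,064.58
8 | $1,064.58 | $31.93 | $425.60 | $670.91
9 | $670.91 | $20.12 | $413.79 | $277.24
10 | $277.24 | $8.31 | $285.55 | $0.00

$285.55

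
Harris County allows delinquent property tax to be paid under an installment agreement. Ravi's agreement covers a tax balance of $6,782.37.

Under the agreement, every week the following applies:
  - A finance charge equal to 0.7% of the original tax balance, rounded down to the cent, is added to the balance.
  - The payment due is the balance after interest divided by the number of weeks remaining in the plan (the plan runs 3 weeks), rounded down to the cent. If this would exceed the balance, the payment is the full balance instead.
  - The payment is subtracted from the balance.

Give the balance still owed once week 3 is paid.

# | Opening | Interest | Payment | End bal
1 | $6,782.37 | $47.47 | $2,276.61 | $4,553.23
2 | $4,553.23 | $47.47 | $2,300.35 | $2,300.35
3 | $2,300.35 | $47.47 | $2,347.82 | $0.00

$0.00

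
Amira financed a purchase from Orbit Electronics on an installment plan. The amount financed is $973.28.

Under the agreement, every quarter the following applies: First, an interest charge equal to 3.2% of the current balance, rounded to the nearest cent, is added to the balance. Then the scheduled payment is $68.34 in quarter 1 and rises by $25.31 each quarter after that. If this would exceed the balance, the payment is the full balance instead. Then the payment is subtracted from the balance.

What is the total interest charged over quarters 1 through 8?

# | Opening | Interest | Payment | End bal
1 | $973.28 | $31.14 | $68.34 | $936.08
2 | $936.08 | $29.95 | $93.65 | $872.38
3 | $872.38 | $27.92 | $118.96 | $781.34
4 | $781.34 | $25.00 | $144.27 | $662.07
5 | $662.07 | $21.19 | $169.58 | $513.68
6 | $513.68 | $16.44 | $194.89 | $335.23
7 | $335.23 | $10.73 | $220.20 | $125.76
8 | $125.76 | $4.02 | $129.78 | $0.00
Total interest: $31.14 + $29.95 + $27.92 + $25.00 + $21.19 + $16.44 + $10.73 + $4.02 = $166.39

$166.39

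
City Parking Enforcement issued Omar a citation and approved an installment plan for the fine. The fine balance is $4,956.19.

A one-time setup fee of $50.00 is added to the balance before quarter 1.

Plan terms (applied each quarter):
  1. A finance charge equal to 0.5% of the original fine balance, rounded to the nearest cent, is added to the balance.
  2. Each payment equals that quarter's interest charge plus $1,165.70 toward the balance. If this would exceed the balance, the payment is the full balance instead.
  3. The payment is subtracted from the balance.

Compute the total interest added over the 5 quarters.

# | Opening | Interest | Payment | End bal
1 | $5,006.19 | $24.78 | $1,190.48 | $3,840.49
2 | $3,840.49 | $24.78 | $1,190.48 | $2,674.79
3 | $2,674.79 | $24.78 | $1,190.48 | $1,509.09
4 | $1,509.09 | $24.78 | $1,190.48 | $343.39
5 | $343.39 | $24.78 | $368.17 | $0.00
Total interest: $24.78 + $24.78 + $24.78 + $24.78 + $24.78 = $123.90

$123.90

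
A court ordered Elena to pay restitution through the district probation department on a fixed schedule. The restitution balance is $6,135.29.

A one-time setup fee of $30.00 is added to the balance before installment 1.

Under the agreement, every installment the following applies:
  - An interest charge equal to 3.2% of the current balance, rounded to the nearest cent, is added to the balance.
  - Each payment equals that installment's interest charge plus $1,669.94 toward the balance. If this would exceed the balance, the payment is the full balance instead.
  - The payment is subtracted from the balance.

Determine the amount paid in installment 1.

$1,867.23

Installment 1: opening $6,165.29; interest $197.29 → $6,362.58; payment $1,867.23; balance $4,495.35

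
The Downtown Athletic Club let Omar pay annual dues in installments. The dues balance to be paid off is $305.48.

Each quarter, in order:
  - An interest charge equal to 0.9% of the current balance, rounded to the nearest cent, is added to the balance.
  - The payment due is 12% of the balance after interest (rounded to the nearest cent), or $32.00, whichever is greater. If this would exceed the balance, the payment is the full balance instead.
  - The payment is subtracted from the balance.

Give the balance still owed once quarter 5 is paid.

# | Opening | Interest | Payment | End bal
1 | $305.48 | $2.75 | $36.99 | $271.24
2 | $271.24 | $2.44 | $32.84 | $240.84
3 | $240.84 | $2.17 | $32.00 | $211.01
4 | $211.01 | $1.90 | $32.00 | $180.91
5 | $180.91 | $1.63 | $32.00 | $150.54

$150.54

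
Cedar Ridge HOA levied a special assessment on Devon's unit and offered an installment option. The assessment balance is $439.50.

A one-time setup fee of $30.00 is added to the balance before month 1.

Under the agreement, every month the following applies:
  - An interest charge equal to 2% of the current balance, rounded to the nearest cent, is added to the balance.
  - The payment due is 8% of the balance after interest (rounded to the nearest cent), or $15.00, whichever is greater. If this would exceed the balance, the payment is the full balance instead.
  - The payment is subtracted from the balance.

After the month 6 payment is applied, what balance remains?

Month 1: $469.50 +$9.39 interest = $478.89; pay $38.31 → $440.58
Month 2: $440.58 +$8.81 interest = $449.39; pay $35.95 → $413.44
Month 3: $413.44 +$8.27 interest = $421.71; pay $33.74 → $387.97
Month 4: $387.97 +$7.76 interest = $395.73; pay $31.66 → $364.07
Month 5: $364.07 +$7.28 interest = $371.35; pay $29.71 → $341.64
Month 6: $341.64 +$6.83 interest = $348.47; pay $27.88 → $320.59

$320.59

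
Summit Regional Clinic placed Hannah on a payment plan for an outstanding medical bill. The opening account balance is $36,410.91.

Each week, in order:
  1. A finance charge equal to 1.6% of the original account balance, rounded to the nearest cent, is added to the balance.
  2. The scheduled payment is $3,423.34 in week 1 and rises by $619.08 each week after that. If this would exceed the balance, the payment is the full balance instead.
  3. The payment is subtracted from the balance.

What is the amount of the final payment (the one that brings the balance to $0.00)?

Week 1: $36,410.91 +$582.57 interest = $36,993.48; pay $3,423.34 → $33,570.14
Week 2: $33,570.14 +$582.57 interest = $34,152.71; pay $4,042.42 → $30,110.29
Week 3: $30,110.29 +$582.57 interest = $30,692.86; pay $4,661.50 → $26,031.36
Week 4: $26,031.36 +$582.57 interest = $26,613.93; pay $5,280.58 → $21,333.35
Week 5: $21,333.35 +$582.57 interest = $21,915.92; pay $5,899.66 → $16,016.26
Week 6: $16,016.26 +$582.57 interest = $16,598.83; pay $6,518.74 → $10,080.09
Week 7: $10,080.09 +$582.57 interest = $10,662.66; pay $7,137.82 → $3,524.84
Week 8: $3,524.84 +$582.57 interest = $4,107.41; pay $4,107.41 → $0.00

$4,107.41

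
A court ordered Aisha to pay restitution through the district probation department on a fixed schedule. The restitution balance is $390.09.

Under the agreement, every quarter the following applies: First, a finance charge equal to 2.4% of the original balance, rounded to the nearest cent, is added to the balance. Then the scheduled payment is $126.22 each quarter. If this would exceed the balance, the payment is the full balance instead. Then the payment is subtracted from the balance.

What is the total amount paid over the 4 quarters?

$427.53

Quarter 1: opening $390.09; interest $9.36 → $399.45; payment $126.22; balance $273.23
Quarter 2: opening $273.23; interest $9.36 → $282.59; payment $126.22; balance $156.37
Quarter 3: opening $156.37; interest $9.36 → $165.73; payment $126.22; balance $39.51
Quarter 4: opening $39.51; interest $9.36 → $48.87; payment $48.87; balance $0.00
Total paid: $427.53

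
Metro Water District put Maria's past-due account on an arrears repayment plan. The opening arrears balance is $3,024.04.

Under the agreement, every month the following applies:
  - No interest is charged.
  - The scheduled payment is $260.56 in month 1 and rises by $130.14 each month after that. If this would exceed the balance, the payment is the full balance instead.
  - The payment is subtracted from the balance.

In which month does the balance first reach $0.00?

6

Month 1: $3,024.04 − $260.56 → $2,763.48
Month 2: $2,763.48 − $390.70 → $2,372.78
Month 3: $2,372.78 − $520.84 → $1,851.94
Month 4: $1,851.94 − $650.98 → $1,200.96
Month 5: $1,200.96 − $781.12 → $419.84
Month 6: $419.84 − $419.84 → $0.00
Balance reaches $0.00 in month 6.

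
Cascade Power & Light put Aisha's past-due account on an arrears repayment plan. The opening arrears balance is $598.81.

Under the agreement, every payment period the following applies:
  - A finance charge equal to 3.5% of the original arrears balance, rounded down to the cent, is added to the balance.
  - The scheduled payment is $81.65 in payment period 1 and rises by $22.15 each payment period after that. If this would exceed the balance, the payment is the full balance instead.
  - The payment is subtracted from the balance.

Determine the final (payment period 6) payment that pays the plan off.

# | Opening | Interest | Payment | End bal
1 | $598.81 | $20.95 | $81.65 | $538.11
2 | $538.11 | $20.95 | $103.80 | $455.26
3 | $455.26 | $20.95 | $125.95 | $350.26
4 | $350.26 | $20.95 | $148.10 | $223.11
5 | $223.11 | $20.95 | $170.25 | $73.81
6 | $73.81 | $20.95 | $94.76 | $0.00

$94.76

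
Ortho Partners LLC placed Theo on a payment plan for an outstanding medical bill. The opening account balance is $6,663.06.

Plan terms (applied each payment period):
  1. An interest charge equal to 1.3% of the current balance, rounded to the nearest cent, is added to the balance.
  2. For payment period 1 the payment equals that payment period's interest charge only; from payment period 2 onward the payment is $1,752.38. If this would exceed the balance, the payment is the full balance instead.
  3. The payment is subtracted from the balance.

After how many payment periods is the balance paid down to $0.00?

# | Opening | Interest | Payment | End bal
1 | $6,663.06 | $86.62 | $86.62 | $6,663.06
2 | $6,663.06 | $86.62 | $1,752.38 | $4,997.30
3 | $4,997.30 | $64.96 | $1,752.38 | $3,309.88
4 | $3,309.88 | $43.03 | $1,752.38 | $1,600.53
5 | $1,600.53 | $20.81 | $1,621.34 | $0.00
Balance reaches $0.00 in payment period 5.

5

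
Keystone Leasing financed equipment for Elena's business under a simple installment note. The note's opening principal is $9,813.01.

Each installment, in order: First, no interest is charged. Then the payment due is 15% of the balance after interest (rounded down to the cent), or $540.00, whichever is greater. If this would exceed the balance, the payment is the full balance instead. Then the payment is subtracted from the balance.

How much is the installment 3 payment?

Installment 1: opening $9,813.01; payment $1,471.95; balance $8,341.06
Installment 2: opening $8,341.06; payment $1,251.15; balance $7,089.91
Installment 3: opening $7,089.91; payment $1,063.48; balance $6,026.43

$1,063.48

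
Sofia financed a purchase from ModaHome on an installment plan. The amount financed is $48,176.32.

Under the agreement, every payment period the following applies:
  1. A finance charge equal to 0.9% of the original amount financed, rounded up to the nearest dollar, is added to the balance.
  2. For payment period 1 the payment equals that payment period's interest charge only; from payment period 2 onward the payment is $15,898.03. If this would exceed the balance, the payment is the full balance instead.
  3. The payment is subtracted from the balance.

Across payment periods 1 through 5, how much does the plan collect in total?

Payment period 1: $48,176.32 +$434.00 interest = $48,610.32; pay $434.00 → $48,176.32
Payment period 2: $48,176.32 +$434.00 interest = $48,610.32; pay $15,898.03 → $32,712.29
Payment period 3: $32,712.29 +$434.00 interest = $33,146.29; pay $15,898.03 → $17,248.26
Payment period 4: $17,248.26 +$434.00 interest = $17,682.26; pay $15,898.03 → $1,784.23
Payment period 5: $1,784.23 +$434.00 interest = $2,218.23; pay $2,218.23 → $0.00
Total paid: $50,346.32

$50,346.32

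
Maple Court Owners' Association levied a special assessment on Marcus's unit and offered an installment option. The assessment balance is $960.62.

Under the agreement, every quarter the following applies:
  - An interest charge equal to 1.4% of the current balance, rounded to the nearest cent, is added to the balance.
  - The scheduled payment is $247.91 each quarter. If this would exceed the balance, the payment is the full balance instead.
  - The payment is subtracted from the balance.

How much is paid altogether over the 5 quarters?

# | Opening | Interest | Payment | End bal
1 | $960.62 | $13.45 | $247.91 | $726.16
2 | $726.16 | $10.17 | $247.91 | $488.42
3 | $488.42 | $6.84 | $247.91 | $247.35
4 | $247.35 | $3.46 | $247.91 | $2.90
5 | $2.90 | $0.04 | $2.94 | $0.00
Total paid: $994.58

$994.58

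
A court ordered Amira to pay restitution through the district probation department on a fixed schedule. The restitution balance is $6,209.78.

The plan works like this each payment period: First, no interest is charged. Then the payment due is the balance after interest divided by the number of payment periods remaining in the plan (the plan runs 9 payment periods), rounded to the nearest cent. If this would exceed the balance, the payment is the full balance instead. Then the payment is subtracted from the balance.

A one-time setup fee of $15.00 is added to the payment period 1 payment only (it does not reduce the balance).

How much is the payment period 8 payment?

$689.98

# | Opening | Payment | Fee | End bal
1 | $6,209.78 | $689.98 | $15.00 | $5,519.80
2 | $5,519.80 | $689.98 | — | $4,829.82
3 | $4,829.82 | $689.97 | — | $4,139.85
4 | $4,139.85 | $689.98 | — | $3,449.87
5 | $3,449.87 | $689.97 | — | $2,759.90
6 | $2,759.90 | $689.98 | — | $2,069.92
7 | $2,069.92 | $689.97 | — | $1,379.95
8 | $1,379.95 | $689.98 | — | $689.97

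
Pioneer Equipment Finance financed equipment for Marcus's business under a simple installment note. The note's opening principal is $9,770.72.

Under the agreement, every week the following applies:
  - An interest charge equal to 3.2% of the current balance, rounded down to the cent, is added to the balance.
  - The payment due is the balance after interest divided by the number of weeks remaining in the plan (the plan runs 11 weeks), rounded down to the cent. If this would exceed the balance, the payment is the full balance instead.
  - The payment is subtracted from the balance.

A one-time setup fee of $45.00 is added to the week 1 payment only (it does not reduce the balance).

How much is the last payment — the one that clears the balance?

Week 1: opening $9,770.72; interest $312.66 → $10,083.38; payment $916.67 (+ $45.00 fee); balance $9,166.71
Week 2: opening $9,166.71; interest $293.33 → $9,460.04; payment $946.00; balance $8,514.04
Week 3: opening $8,514.04; interest $272.44 → $8,786.48; payment $976.27; balance $7,810.21
Week 4: opening $7,810.21; interest $249.92 → $8,060.13; payment $1,007.51; balance $7,052.62
Week 5: opening $7,052.62; interest $225.68 → $7,278.30; payment $1,039.75; balance $6,238.55
Week 6: opening $6,238.55; interest $199.63 → $6,438.18; payment $1,073.03; balance $5,365.15
Week 7: opening $5,365.15; interest $171.68 → $5,536.83; payment $1,107.36; balance $4,429.47
Week 8: opening $4,429.47; interest $141.74 → $4,571.21; payment $1,142.80; balance $3,428.41
Week 9: opening $3,428.41; interest $109.70 → $3,538.11; payment $1,179.37; balance $2,358.74
Week 10: opening $2,358.74; interest $75.47 → $2,434.21; payment $1,217.10; balance $1,217.11
Week 11: opening $1,217.11; interest $38.94 → $1,256.05; payment $1,256.05; balance $0.00

$1,256.05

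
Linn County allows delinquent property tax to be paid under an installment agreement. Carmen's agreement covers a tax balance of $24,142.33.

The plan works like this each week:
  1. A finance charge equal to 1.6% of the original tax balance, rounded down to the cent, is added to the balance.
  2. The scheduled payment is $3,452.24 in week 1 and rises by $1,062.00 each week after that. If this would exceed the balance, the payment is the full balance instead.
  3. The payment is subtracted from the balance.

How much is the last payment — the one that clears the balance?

$5,892.72

# | Opening | Interest | Payment | End bal
1 | $24,142.33 | $386.27 | $3,452.24 | $21,076.36
2 | $21,076.36 | $386.27 | $4,514.24 | $16,948.39
3 | $16,948.39 | $386.27 | $5,576.24 | $11,758.42
4 | $11,758.42 | $386.27 | $6,638.24 | $5,506.45
5 | $5,506.45 | $386.27 | $5,892.72 | $0.00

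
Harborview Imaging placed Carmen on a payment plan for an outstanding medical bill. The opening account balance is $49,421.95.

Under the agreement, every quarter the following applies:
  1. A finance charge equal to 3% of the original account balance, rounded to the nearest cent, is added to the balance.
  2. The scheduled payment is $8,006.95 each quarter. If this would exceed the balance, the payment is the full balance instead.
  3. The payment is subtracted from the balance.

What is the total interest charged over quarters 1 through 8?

$11,861.28

Quarter 1: $49,421.95 +$1,482.66 interest = $50,904.61; pay $8,006.95 → $42,897.66
Quarter 2: $42,897.66 +$1,482.66 interest = $44,380.32; pay $8,006.95 → $36,373.37
Quarter 3: $36,373.37 +$1,482.66 interest = $37,856.03; pay $8,006.95 → $29,849.08
Quarter 4: $29,849.08 +$1,482.66 interest = $31,331.74; pay $8,006.95 → $23,324.79
Quarter 5: $23,324.79 +$1,482.66 interest = $24,807.45; pay $8,006.95 → $16,800.50
Quarter 6: $16,800.50 +$1,482.66 interest = $18,283.16; pay $8,006.95 → $10,276.21
Quarter 7: $10,276.21 +$1,482.66 interest = $11,758.87; pay $8,006.95 → $3,751.92
Quarter 8: $3,751.92 +$1,482.66 interest = $5,234.58; pay $5,234.58 → $0.00
Total interest: $1,482.66 + $1,482.66 + $1,482.66 + $1,482.66 + $1,482.66 + $1,482.66 + $1,482.66 + $1,482.66 = $11,861.28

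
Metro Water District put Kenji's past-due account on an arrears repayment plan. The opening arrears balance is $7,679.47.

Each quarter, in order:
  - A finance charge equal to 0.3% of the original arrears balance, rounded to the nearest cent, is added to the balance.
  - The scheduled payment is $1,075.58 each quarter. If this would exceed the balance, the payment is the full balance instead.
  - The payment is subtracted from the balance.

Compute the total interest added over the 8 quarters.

$184.32

Quarter 1: opening $7,679.47; interest $23.04 → $7,702.51; payment $1,075.58; balance $6,626.93
Quarter 2: opening $6,626.93; interest $23.04 → $6,649.97; payment $1,075.58; balance $5,574.39
Quarter 3: opening $5,574.39; interest $23.04 → $5,597.43; payment $1,075.58; balance $4,521.85
Quarter 4: opening $4,521.85; interest $23.04 → $4,544.89; payment $1,075.58; balance $3,469.31
Quarter 5: opening $3,469.31; interest $23.04 → $3,492.35; payment $1,075.58; balance $2,416.77
Quarter 6: opening $2,416.77; interest $23.04 → $2,439.81; payment $1,075.58; balance $1,364.23
Quarter 7: opening $1,364.23; interest $23.04 → $1,387.27; payment $1,075.58; balance $311.69
Quarter 8: opening $311.69; interest $23.04 → $334.73; payment $334.73; balance $0.00
Total interest: $23.04 + $23.04 + $23.04 + $23.04 + $23.04 + $23.04 + $23.04 + $23.04 = $184.32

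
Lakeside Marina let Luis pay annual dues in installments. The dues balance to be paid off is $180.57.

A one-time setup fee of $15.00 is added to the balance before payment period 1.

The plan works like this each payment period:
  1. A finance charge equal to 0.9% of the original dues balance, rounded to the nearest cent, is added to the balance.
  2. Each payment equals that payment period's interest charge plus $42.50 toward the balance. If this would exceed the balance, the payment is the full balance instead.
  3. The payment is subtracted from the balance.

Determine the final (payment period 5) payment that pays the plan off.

$27.20

# | Opening | Interest | Payment | End bal
1 | $195.57 | $1.63 | $44.13 | $153.07
2 | $153.07 | $1.63 | $44.13 | $110.57
3 | $110.57 | $1.63 | $44.13 | $68.07
4 | $68.07 | $1.63 | $44.13 | $25.57
5 | $25.57 | $1.63 | $27.20 | $0.00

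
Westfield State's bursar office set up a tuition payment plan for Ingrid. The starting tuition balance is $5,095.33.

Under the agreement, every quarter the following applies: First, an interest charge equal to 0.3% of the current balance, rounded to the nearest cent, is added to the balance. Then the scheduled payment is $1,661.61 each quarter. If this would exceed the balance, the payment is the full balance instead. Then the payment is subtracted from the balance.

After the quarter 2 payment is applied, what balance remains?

$1,797.75

# | Opening | Interest | Payment | End bal
1 | $5,095.33 | $15.29 | $1,661.61 | $3,449.01
2 | $3,449.01 | $10.35 | $1,661.61 | $1,797.75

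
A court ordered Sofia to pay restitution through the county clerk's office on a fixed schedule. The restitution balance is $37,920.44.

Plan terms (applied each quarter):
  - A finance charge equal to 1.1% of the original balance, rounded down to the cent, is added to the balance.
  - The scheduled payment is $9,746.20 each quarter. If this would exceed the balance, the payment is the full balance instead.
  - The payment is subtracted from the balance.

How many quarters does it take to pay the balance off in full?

Quarter 1: opening $37,920.44; interest $417.12 → $38,337.56; payment $9,746.20; balance $28,591.36
Quarter 2: opening $28,591.36; interest $417.12 → $29,008.48; payment $9,746.20; balance $19,262.28
Quarter 3: opening $19,262.28; interest $417.12 → $19,679.40; payment $9,746.20; balance $9,933.20
Quarter 4: opening $9,933.20; interest $417.12 → $10,350.32; payment $9,746.20; balance $604.12
Quarter 5: opening $604.12; interest $417.12 → $1,021.24; payment $1,021.24; balance $0.00
Balance reaches $0.00 in quarter 5.

5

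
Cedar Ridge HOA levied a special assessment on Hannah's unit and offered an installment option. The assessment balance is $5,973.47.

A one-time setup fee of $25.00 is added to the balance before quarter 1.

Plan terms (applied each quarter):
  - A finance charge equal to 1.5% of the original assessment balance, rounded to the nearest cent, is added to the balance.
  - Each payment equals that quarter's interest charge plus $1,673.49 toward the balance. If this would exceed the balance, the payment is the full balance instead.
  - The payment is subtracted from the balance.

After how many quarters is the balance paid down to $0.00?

4

Quarter 1: opening $5,998.47; interest $89.60 → $6,088.07; payment $1,763.09; balance $4,324.98
Quarter 2: opening $4,324.98; interest $89.60 → $4,414.58; payment $1,763.09; balance $2,651.49
Quarter 3: opening $2,651.49; interest $89.60 → $2,741.09; payment $1,763.09; balance $978.00
Quarter 4: opening $978.00; interest $89.60 → $1,067.60; payment $1,067.60; balance $0.00
Balance reaches $0.00 in quarter 4.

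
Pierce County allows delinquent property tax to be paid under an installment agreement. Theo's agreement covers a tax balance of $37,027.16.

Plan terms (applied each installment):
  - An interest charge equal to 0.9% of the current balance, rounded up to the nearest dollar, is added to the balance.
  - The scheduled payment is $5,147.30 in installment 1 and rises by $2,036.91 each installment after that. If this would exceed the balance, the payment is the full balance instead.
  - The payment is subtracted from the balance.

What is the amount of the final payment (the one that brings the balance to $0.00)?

$5,262.50

# | Opening | Interest | Payment | End bal
1 | $37,027.16 | $334.00 | $5,147.30 | $32,213.86
2 | $32,213.86 | $290.00 | $7,184.21 | $25,319.65
3 | $25,319.65 | $228.00 | $9,221.12 | $16,326.53
4 | $16,326.53 | $147.00 | $11,258.03 | $5,215.50
5 | $5,215.50 | $47.00 | $5,262.50 | $0.00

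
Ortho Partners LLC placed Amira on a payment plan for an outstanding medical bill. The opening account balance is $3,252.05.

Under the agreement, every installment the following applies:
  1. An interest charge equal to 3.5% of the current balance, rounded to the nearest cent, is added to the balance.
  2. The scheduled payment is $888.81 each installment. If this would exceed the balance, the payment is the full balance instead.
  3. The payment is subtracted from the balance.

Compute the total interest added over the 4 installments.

# | Opening | Interest | Payment | End bal
1 | $3,252.05 | $113.82 | $888.81 | $2,477.06
2 | $2,477.06 | $86.70 | $888.81 | $1,674.95
3 | $1,674.95 | $58.62 | $888.81 | $844.76
4 | $844.76 | $29.57 | $874.33 | $0.00
Total interest: $113.82 + $86.70 + $58.62 + $29.57 = $288.71

$288.71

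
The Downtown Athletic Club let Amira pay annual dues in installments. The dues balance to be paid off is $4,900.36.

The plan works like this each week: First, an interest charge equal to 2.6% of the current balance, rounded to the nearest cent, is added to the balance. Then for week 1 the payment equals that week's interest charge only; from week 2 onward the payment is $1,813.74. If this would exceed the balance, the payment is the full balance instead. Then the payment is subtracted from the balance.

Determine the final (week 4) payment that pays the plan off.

Week 1: $4,900.36 +$127.41 interest = $5,027.77; pay $127.41 → $4,900.36
Week 2: $4,900.36 +$127.41 interest = $5,027.77; pay $1,813.74 → $3,214.03
Week 3: $3,214.03 +$83.56 interest = $3,297.59; pay $1,813.74 → $1,483.85
Week 4: $1,483.85 +$38.58 interest = $1,522.43; pay $1,522.43 → $0.00

$1,522.43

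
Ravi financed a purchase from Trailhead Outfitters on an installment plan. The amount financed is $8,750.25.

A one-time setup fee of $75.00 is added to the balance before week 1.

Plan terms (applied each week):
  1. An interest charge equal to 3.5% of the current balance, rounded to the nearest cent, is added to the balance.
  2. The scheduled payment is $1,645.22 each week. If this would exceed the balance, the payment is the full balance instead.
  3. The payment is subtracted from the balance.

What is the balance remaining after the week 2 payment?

Week 1: $8,825.25 +$308.88 interest = $9,134.13; pay $1,645.22 → $7,488.91
Week 2: $7,488.91 +$262.11 interest = $7,751.02; pay $1,645.22 → $6,105.80

$6,105.80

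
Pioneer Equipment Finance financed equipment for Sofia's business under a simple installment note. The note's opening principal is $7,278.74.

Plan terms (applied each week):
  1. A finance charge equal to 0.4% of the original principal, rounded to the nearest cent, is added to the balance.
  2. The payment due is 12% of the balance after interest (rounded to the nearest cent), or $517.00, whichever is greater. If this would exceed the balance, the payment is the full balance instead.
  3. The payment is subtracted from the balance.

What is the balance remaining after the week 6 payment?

Week 1: $7,278.74 +$29.11 interest = $7,307.85; pay $876.94 → $6,430.91
Week 2: $6,430.91 +$29.11 interest = $6,460.02; pay $775.20 → $5,684.82
Week 3: $5,684.82 +$29.11 interest = $5,713.93; pay $685.67 → $5,028.26
Week 4: $5,028.26 +$29.11 interest = $5,057.37; pay $606.88 → $4,450.49
Week 5: $4,450.49 +$29.11 interest = $4,479.60; pay $537.55 → $3,942.05
Week 6: $3,942.05 +$29.11 interest = $3,971.16; pay $517.00 → $3,454.16

$3,454.16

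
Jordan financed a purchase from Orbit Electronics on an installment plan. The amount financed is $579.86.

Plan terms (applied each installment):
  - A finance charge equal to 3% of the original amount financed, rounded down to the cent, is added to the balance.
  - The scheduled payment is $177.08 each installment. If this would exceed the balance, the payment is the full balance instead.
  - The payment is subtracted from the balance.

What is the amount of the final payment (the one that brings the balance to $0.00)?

Installment 1: opening $579.86; interest $17.39 → $597.25; payment $177.08; balance $420.17
Installment 2: opening $420.17; interest $17.39 → $437.56; payment $177.08; balance $260.48
Installment 3: opening $260.48; interest $17.39 → $277.87; payment $177.08; balance $100.79
Installment 4: opening $100.79; interest $17.39 → $118.18; payment $118.18; balance $0.00

$118.18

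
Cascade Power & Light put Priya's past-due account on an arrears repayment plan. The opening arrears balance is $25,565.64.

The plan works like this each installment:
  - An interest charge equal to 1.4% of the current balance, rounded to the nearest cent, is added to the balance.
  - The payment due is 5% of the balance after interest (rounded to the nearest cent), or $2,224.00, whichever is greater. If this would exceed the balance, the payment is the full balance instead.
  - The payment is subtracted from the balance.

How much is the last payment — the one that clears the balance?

$1,384.45

Installment 1: opening $25,565.64; interest $357.92 → $25,923.56; payment $2,224.00; balance $23,699.56
Installment 2: opening $23,699.56; interest $331.79 → $24,031.35; payment $2,224.00; balance $21,807.35
Installment 3: opening $21,807.35; interest $305.30 → $22,112.65; payment $2,224.00; balance $19,888.65
Installment 4: opening $19,888.65; interest $278.44 → $20,167.09; payment $2,224.00; balance $17,943.09
Installment 5: opening $17,943.09; interest $251.20 → $18,194.29; payment $2,224.00; balance $15,970.29
Installment 6: opening $15,970.29; interest $223.58 → $16,193.87; payment $2,224.00; balance $13,969.87
Installment 7: opening $13,969.87; interest $195.58 → $14,165.45; payment $2,224.00; balance $11,941.45
Installment 8: opening $11,941.45; interest $167.18 → $12,108.63; payment $2,224.00; balance $9,884.63
Installment 9: opening $9,884.63; interest $138.38 → $10,023.01; payment $2,224.00; balance $7,799.01
Installment 10: opening $7,799.01; interest $109.19 → $7,908.20; payment $2,224.00; balance $5,684.20
Installment 11: opening $5,684.20; interest $79.58 → $5,763.78; payment $2,224.00; balance $3,539.78
Installment 12: opening $3,539.78; interest $49.56 → $3,589.34; payment $2,224.00; balance $1,365.34
Installment 13: opening $1,365.34; interest $19.11 → $1,384.45; payment $1,384.45; balance $0.00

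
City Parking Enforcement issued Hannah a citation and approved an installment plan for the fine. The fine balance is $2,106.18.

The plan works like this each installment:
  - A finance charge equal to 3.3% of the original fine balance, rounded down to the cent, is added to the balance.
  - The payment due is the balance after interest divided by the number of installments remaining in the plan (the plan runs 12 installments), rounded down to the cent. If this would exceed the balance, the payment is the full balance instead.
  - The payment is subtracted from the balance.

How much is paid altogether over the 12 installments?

Installment 1: opening $2,106.18; interest $69.50 → $2,175.68; payment $181.30; balance $1,994.38
Installment 2: opening $1,994.38; interest $69.50 → $2,063.88; payment $187.62; balance $1,876.26
Installment 3: opening $1,876.26; interest $69.50 → $1,945.76; payment $194.57; balance $1,751.19
Installment 4: opening $1,751.19; interest $69.50 → $1,820.69; payment $202.29; balance $1,618.40
Installment 5: opening $1,618.40; interest $69.50 → $1,687.90; payment $210.98; balance $1,476.92
Installment 6: opening $1,476.92; interest $69.50 → $1,546.42; payment $220.91; balance $1,325.51
Installment 7: opening $1,325.51; interest $69.50 → $1,395.01; payment $232.50; balance $1,162.51
Installment 8: opening $1,162.51; interest $69.50 → $1,232.01; payment $246.40; balance $985.61
Installment 9: opening $985.61; interest $69.50 → $1,055.11; payment $263.77; balance $791.34
Installment 10: opening $791.34; interest $69.50 → $860.84; payment $286.94; balance $573.90
Installment 11: opening $573.90; interest $69.50 → $643.40; payment $321.70; balance $321.70
Installment 12: opening $321.70; interest $69.50 → $391.20; payment $391.20; balance $0.00
Total paid: $2,940.18

$2,940.18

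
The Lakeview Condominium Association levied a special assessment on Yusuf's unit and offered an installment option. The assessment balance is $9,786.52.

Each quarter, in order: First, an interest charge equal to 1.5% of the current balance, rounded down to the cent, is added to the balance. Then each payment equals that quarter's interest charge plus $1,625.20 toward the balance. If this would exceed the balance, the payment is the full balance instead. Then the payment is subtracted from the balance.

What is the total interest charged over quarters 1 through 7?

$515.60

Quarter 1: opening $9,786.52; interest $146.79 → $9,933.31; payment $1,771.99; balance $8,161.32
Quarter 2: opening $8,161.32; interest $122.41 → $8,283.73; payment $1,747.61; balance $6,536.12
Quarter 3: opening $6,536.12; interest $98.04 → $6,634.16; payment $1,723.24; balance $4,910.92
Quarter 4: opening $4,910.92; interest $73.66 → $4,984.58; payment $1,698.86; balance $3,285.72
Quarter 5: opening $3,285.72; interest $49.28 → $3,335.00; payment $1,674.48; balance $1,660.52
Quarter 6: opening $1,660.52; interest $24.90 → $1,685.42; payment $1,650.10; balance $35.32
Quarter 7: opening $35.32; interest $0.52 → $35.84; payment $35.84; balance $0.00
Total interest: $146.79 + $122.41 + $98.04 + $73.66 + $49.28 + $24.90 + $0.52 = $515.60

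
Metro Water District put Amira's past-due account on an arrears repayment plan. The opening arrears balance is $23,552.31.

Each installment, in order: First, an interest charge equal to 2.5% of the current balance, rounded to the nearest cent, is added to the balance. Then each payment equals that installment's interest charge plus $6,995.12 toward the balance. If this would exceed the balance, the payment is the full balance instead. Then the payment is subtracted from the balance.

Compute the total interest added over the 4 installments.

Installment 1: $23,552.31 +$588.81 interest = $24,141.12; pay $7,583.93 → $16,557.19
Installment 2: $16,557.19 +$413.93 interest = $16,971.12; pay $7,409.05 → $9,562.07
Installment 3: $9,562.07 +$239.05 interest = $9,801.12; pay $7,234.17 → $2,566.95
Installment 4: $2,566.95 +$64.17 interest = $2,631.12; pay $2,631.12 → $0.00
Total interest: $588.81 + $413.93 + $239.05 + $64.17 = $1,305.96

$1,305.96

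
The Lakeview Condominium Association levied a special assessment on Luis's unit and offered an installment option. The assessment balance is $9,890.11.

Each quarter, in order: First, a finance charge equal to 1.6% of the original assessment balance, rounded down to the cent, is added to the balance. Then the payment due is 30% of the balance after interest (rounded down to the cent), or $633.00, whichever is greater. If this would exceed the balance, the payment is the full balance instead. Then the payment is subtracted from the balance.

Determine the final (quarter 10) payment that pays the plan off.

Quarter 1: opening $9,890.11; interest $158.24 → $10,048.35; payment $3,014.50; balance $7,033.85
Quarter 2: opening $7,033.85; interest $158.24 → $7,192.09; payment $2,157.62; balance $5,034.47
Quarter 3: opening $5,034.47; interest $158.24 → $5,192.71; payment $1,557.81; balance $3,634.90
Quarter 4: opening $3,634.90; interest $158.24 → $3,793.14; payment $1,137.94; balance $2,655.20
Quarter 5: opening $2,655.20; interest $158.24 → $2,813.44; payment $844.03; balance $1,969.41
Quarter 6: opening $1,969.41; interest $158.24 → $2,127.65; payment $638.29; balance $1,489.36
Quarter 7: opening $1,489.36; interest $158.24 → $1,647.60; payment $633.00; balance $1,014.60
Quarter 8: opening $1,014.60; interest $158.24 → $1,172.84; payment $633.00; balance $539.84
Quarter 9: opening $539.84; interest $158.24 → $698.08; payment $633.00; balance $65.08
Quarter 10: opening $65.08; interest $158.24 → $223.32; payment $223.32; balance $0.00

$223.32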